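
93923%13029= 2720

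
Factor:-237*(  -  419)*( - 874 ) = -86790822 = - 2^1*3^1*19^1*23^1*79^1*419^1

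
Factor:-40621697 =  -  40621697^1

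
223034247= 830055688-607021441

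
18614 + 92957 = 111571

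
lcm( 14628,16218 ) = 746028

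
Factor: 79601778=2^1 *3^4*89^1*5521^1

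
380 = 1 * 380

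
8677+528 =9205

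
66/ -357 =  - 22/119= -0.18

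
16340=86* 190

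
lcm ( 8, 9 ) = 72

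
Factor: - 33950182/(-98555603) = 2^1*7^1*19^( - 1)*31^(-1) *149^(  -  1 )*1123^( - 1) * 1429^1*1697^1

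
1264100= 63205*20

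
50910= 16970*3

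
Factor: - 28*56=- 2^5 * 7^2 = -1568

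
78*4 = 312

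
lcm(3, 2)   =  6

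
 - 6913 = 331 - 7244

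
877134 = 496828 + 380306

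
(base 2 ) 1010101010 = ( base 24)14a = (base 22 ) 190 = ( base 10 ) 682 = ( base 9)837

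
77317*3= 231951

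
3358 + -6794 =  - 3436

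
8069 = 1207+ 6862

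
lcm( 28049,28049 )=28049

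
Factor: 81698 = 2^1*40849^1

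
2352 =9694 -7342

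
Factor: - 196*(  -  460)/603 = 2^4 * 3^(-2) * 5^1*7^2* 23^1*67^(-1 )  =  90160/603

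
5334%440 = 54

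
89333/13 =89333/13= 6871.77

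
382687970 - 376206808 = 6481162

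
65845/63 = 1045  +  10/63 = 1045.16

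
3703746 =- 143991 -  - 3847737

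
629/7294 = 629/7294 =0.09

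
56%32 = 24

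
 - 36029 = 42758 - 78787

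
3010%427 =21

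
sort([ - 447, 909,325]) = [ - 447, 325,909]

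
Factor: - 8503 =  - 11^1 *773^1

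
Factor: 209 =11^1*19^1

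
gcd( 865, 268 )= 1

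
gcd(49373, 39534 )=1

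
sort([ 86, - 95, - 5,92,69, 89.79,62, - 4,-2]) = [ - 95, - 5,-4, - 2,62, 69, 86, 89.79,92 ]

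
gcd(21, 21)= 21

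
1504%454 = 142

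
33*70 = 2310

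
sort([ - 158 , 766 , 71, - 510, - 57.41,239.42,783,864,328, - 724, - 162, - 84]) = [ - 724, -510,-162, - 158, - 84, - 57.41  ,  71, 239.42, 328,  766,783,864 ] 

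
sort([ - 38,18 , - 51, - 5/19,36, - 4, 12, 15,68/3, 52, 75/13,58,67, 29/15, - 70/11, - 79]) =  [- 79,  -  51,  -  38, - 70/11, - 4,-5/19,29/15,  75/13,12,15, 18,68/3,36, 52,58,67 ]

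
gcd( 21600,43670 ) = 10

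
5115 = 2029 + 3086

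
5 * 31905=159525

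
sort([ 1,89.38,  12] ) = [ 1 , 12,89.38]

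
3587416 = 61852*58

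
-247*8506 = - 2100982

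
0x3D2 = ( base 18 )306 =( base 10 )978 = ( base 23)1JC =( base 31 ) 10h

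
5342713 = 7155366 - 1812653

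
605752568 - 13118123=592634445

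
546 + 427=973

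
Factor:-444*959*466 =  -2^3 * 3^1*7^1*37^1*137^1 * 233^1 = - 198420936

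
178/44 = 89/22 = 4.05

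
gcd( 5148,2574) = 2574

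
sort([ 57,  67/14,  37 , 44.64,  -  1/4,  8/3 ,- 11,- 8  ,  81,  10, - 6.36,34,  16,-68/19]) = [ - 11, - 8, - 6.36, - 68/19, - 1/4,  8/3,67/14,10,16, 34, 37, 44.64,  57, 81]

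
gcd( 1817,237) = 79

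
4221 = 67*63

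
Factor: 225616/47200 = 239/50 = 2^(-1) * 5^(  -  2 ) * 239^1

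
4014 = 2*2007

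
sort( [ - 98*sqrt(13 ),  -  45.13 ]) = [ - 98*sqrt (13), - 45.13]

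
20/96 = 5/24 = 0.21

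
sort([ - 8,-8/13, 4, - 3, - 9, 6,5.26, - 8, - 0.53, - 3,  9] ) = [-9, -8, - 8, - 3, - 3, - 8/13,  -  0.53,4 , 5.26,6, 9 ] 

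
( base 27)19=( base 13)2A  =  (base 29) 17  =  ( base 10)36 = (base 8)44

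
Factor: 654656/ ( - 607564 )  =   - 848/787 =- 2^4*53^1*787^( - 1)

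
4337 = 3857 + 480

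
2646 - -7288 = 9934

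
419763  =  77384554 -76964791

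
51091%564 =331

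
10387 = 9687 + 700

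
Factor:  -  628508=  - 2^2*157127^1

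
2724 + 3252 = 5976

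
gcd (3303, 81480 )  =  3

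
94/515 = 94/515 = 0.18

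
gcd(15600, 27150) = 150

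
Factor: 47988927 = 3^2*7^1*19^1*47^1 *853^1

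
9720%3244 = 3232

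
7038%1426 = 1334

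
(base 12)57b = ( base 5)11230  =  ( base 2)1100101111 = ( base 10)815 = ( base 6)3435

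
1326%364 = 234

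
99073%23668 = 4401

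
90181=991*91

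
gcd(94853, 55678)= 1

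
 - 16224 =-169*96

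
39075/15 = 2605 = 2605.00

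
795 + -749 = 46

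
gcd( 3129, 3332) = 7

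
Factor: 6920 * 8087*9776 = 547084903040= 2^7*5^1*13^1*47^1*173^1 * 8087^1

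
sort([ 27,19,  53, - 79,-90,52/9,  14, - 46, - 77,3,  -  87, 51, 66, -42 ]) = [  -  90,- 87, - 79,-77, - 46, - 42,  3, 52/9, 14,19,27, 51, 53, 66] 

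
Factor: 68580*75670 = 2^3*3^3*5^2*7^1 * 23^1 * 47^1*127^1 = 5189448600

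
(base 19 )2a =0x30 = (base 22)24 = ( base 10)48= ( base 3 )1210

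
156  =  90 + 66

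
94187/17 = 94187/17 = 5540.41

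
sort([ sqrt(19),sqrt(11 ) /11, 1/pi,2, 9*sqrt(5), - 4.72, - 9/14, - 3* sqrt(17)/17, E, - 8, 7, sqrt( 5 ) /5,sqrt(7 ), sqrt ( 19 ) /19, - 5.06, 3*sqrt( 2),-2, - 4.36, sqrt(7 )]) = [ - 8, - 5.06, -4.72, - 4.36, - 2, - 3* sqrt ( 17 )/17,-9/14 , sqrt( 19) /19 , sqrt(11)/11,  1/pi, sqrt(5)/5,  2,sqrt(7), sqrt( 7 ),E , 3*sqrt(2), sqrt( 19), 7,9*sqrt( 5) ]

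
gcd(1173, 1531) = 1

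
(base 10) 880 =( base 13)529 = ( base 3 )1012121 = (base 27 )15G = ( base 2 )1101110000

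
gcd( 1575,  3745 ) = 35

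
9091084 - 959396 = 8131688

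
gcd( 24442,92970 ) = 2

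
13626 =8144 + 5482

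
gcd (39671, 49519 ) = 1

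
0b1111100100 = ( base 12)6B0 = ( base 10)996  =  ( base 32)v4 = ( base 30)136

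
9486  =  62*153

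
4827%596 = 59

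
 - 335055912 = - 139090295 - 195965617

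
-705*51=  - 35955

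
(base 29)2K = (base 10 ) 78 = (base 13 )60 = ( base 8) 116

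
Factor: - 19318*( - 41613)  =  2^1*3^1 * 11^1 * 13^2*97^1* 743^1  =  803879934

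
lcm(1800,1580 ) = 142200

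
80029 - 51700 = 28329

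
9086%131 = 47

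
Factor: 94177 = 41^1 *2297^1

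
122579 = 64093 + 58486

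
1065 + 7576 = 8641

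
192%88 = 16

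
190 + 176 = 366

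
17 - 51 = - 34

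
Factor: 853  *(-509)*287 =  -  124608799 =-  7^1*41^1*509^1*853^1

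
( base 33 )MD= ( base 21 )1e4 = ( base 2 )1011100011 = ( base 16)2E3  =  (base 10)739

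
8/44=2/11 = 0.18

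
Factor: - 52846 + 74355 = 21509 = 137^1*157^1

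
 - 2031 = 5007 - 7038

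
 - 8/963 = -8/963 = -0.01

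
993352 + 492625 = 1485977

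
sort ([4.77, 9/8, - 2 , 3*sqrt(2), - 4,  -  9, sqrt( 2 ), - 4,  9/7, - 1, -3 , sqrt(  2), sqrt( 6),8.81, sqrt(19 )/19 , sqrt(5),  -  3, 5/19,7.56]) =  [ - 9, -4,-4,-3,-3 , - 2, - 1, sqrt( 19) /19, 5/19,9/8,  9/7, sqrt(2) , sqrt(2),sqrt(  5 ), sqrt( 6 ),3 *sqrt( 2), 4.77,7.56, 8.81]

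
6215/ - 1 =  - 6215 + 0/1 = - 6215.00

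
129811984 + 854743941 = 984555925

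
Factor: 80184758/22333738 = 40092379/11166869 = 7^( - 1)*1595267^(- 1 )*40092379^1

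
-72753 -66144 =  -138897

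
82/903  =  82/903 = 0.09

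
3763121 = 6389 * 589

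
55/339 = 55/339 = 0.16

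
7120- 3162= 3958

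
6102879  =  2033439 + 4069440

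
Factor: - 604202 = -2^1*317^1*953^1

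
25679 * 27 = 693333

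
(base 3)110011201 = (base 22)i79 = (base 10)8875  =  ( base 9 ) 13151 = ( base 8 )21253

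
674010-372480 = 301530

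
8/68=2/17 = 0.12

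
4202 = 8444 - 4242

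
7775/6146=7775/6146 = 1.27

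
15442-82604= -67162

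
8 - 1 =7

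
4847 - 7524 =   -  2677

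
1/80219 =1/80219 =0.00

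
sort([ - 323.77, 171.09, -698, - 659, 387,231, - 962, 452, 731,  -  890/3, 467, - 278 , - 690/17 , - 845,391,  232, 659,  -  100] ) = [ - 962, - 845, - 698,-659, - 323.77, - 890/3, - 278, - 100, - 690/17 , 171.09, 231,232, 387, 391, 452, 467,659, 731 ] 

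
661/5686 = 661/5686 = 0.12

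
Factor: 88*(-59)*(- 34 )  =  176528 = 2^4*11^1*17^1*59^1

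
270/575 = 54/115 = 0.47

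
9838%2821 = 1375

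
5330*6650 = 35444500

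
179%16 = 3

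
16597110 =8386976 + 8210134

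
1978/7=1978/7 = 282.57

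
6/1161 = 2/387=0.01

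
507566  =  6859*74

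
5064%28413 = 5064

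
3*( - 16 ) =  - 48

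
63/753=21/251 = 0.08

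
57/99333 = 19/33111 = 0.00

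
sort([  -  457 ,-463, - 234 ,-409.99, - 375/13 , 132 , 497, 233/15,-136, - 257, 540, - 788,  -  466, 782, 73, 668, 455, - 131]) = [-788 , - 466, -463,-457  , - 409.99, - 257,  -  234, - 136, - 131,  -  375/13 , 233/15,73, 132, 455, 497, 540, 668, 782]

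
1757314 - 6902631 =-5145317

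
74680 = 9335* 8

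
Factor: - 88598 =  - 2^1*31^1*1429^1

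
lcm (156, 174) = 4524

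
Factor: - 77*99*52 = - 396396=   - 2^2  *3^2*7^1*11^2*13^1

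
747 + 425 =1172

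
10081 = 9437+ 644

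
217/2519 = 217/2519 = 0.09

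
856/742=1 + 57/371 =1.15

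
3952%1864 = 224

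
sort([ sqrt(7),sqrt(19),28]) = [ sqrt(7) , sqrt( 19),28]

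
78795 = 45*1751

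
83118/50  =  1662 + 9/25 =1662.36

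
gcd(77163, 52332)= 267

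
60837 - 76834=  - 15997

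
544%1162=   544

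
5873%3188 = 2685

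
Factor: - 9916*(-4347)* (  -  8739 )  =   - 376693301628 = - 2^2* 3^5*7^1*23^1 * 37^1*67^1*  971^1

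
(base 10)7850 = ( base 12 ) 4662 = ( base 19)12e3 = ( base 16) 1EAA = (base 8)17252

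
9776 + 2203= 11979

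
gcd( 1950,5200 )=650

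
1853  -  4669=-2816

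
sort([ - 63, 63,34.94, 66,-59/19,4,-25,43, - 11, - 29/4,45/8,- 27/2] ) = [ - 63, - 25, - 27/2,  -  11, - 29/4, - 59/19, 4,45/8,  34.94, 43,63,66 ] 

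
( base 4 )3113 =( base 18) BH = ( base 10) 215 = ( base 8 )327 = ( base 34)6b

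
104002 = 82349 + 21653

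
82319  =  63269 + 19050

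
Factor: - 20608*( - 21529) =2^7*7^1*23^1*21529^1= 443669632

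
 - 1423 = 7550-8973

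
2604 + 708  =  3312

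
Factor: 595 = 5^1*7^1*17^1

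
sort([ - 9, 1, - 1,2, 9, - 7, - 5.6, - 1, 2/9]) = [ - 9, - 7 , - 5.6 , - 1, - 1,2/9,1,2,9]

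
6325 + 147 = 6472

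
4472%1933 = 606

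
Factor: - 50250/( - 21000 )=67/28 = 2^ ( -2 )*7^( - 1 )*67^1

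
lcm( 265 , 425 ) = 22525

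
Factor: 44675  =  5^2*1787^1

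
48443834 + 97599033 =146042867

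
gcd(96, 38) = 2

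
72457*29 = 2101253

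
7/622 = 7/622 = 0.01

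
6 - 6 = 0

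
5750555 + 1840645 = 7591200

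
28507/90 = 316 + 67/90 =316.74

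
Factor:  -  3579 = - 3^1 * 1193^1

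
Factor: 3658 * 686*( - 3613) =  - 2^2*7^3*31^1 *59^1*  3613^1 = - 9066418844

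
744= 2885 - 2141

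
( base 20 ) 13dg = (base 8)22404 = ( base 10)9476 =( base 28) c2c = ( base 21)10A5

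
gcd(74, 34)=2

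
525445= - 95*( - 5531)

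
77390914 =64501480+12889434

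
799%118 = 91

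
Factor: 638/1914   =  1/3 = 3^( - 1)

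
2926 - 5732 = - 2806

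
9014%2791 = 641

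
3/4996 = 3/4996 = 0.00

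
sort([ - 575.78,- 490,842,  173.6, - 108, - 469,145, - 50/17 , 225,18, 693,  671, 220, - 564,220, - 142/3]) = [ -575.78, - 564,  -  490, - 469 , - 108,-142/3, - 50/17,18,145,173.6,220,220,225,671, 693,842 ]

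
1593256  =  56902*28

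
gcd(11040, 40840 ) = 40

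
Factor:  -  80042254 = -2^1*23^1*1740049^1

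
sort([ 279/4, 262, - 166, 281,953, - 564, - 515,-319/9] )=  [ - 564, - 515 , - 166, - 319/9,279/4, 262,281 , 953] 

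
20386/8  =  10193/4 = 2548.25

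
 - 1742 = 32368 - 34110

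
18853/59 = 18853/59= 319.54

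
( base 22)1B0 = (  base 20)1g6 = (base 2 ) 1011010110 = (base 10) 726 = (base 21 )1DC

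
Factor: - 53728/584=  - 2^2*23^1 = - 92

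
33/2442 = 1/74= 0.01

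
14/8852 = 7/4426 = 0.00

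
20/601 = 20/601  =  0.03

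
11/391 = 11/391 = 0.03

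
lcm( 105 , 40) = 840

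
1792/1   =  1792= 1792.00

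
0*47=0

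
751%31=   7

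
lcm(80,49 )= 3920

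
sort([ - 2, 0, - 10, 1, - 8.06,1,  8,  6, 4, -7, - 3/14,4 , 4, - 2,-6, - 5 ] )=[ - 10,-8.06,  -  7, - 6, - 5 , -2, - 2, - 3/14,  0, 1,  1, 4, 4,4, 6, 8]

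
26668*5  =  133340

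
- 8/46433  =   - 1+46425/46433=- 0.00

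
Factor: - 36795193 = -23^1*383^1*4177^1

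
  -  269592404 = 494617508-764209912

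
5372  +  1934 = 7306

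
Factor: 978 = 2^1*3^1*163^1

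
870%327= 216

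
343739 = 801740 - 458001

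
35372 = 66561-31189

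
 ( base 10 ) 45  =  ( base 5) 140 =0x2d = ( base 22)21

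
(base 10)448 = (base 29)fd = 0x1c0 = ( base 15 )1ED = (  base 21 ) 107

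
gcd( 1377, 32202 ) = 9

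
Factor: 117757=117757^1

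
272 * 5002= 1360544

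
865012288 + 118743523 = 983755811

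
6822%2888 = 1046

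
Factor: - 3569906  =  -2^1*569^1 * 3137^1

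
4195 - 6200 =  - 2005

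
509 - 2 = 507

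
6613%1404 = 997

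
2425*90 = 218250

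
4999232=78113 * 64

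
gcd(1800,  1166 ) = 2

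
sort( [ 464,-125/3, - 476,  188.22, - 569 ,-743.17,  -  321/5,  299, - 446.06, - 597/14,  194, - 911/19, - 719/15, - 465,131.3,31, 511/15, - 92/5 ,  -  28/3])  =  [  -  743.17, - 569,-476,  -  465 , - 446.06, - 321/5, - 911/19,-719/15, - 597/14, - 125/3 , - 92/5, - 28/3,31,511/15,131.3, 188.22,194,299,464 ] 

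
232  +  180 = 412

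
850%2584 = 850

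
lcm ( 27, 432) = 432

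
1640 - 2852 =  - 1212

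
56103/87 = 18701/29 = 644.86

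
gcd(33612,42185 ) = 1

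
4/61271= 4/61271 = 0.00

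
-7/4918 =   -  7/4918 = - 0.00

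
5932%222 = 160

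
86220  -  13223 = 72997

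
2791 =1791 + 1000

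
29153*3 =87459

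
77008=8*9626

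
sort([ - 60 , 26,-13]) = [ - 60, - 13, 26 ] 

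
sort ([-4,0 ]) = [ - 4, 0]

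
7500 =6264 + 1236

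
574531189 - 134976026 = 439555163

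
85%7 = 1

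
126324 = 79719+46605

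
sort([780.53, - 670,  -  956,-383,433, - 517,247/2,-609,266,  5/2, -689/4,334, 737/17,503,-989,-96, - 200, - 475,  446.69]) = [ - 989,  -  956, - 670, - 609, - 517,-475, -383,-200, - 689/4, - 96, 5/2, 737/17,247/2,  266,334,433,446.69 , 503,780.53 ]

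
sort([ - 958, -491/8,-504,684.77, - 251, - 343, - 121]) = [ - 958, - 504,-343,-251, - 121, - 491/8,684.77 ]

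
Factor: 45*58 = 2610 =2^1*3^2 * 5^1*29^1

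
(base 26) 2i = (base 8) 106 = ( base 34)22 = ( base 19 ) 3d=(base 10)70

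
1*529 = 529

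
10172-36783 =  - 26611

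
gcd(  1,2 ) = 1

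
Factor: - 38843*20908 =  - 2^2*7^1*31^1 * 179^1*5227^1 =- 812129444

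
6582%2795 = 992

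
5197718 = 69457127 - 64259409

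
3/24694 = 3/24694=0.00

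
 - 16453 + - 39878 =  -56331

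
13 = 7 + 6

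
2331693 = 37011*63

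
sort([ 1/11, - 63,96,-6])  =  [  -  63, - 6,1/11, 96 ]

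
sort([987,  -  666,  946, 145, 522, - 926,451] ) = [ - 926,  -  666, 145, 451, 522,946, 987]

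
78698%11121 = 851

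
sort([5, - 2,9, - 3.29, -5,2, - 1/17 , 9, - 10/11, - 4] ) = [-5, -4, - 3.29,-2 ,-10/11, -1/17,2,  5, 9 , 9] 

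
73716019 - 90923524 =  - 17207505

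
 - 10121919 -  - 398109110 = 387987191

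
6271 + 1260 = 7531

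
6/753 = 2/251 = 0.01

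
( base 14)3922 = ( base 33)96r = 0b10011100101010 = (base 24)H9I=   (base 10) 10026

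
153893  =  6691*23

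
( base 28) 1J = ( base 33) 1E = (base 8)57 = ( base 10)47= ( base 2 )101111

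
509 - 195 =314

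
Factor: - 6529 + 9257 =2^3*11^1*31^1 = 2728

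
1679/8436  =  1679/8436 =0.20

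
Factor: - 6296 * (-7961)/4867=50122456/4867 = 2^3 * 19^1  *  31^(-1)*157^( - 1) * 419^1 * 787^1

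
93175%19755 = 14155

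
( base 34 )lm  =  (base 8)1340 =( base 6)3224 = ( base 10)736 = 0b1011100000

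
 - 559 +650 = 91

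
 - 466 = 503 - 969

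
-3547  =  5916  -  9463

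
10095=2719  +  7376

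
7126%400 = 326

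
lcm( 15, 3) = 15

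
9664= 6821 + 2843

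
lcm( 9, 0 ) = 0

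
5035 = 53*95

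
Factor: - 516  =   - 2^2*3^1*43^1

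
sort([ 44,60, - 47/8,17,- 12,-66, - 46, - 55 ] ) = [ -66,-55, -46,-12, - 47/8,17,44, 60 ]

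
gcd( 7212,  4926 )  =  6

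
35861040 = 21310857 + 14550183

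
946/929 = 1 + 17/929 = 1.02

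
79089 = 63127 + 15962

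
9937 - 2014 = 7923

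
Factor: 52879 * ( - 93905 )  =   - 5^1*7^1*2683^1*52879^1  =  - 4965602495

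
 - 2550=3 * ( - 850 ) 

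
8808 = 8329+479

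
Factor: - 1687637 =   -  7^1*19^1 * 12689^1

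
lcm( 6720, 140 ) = 6720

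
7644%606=372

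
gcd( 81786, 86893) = 1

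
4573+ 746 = 5319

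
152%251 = 152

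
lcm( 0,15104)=0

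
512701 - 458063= 54638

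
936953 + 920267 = 1857220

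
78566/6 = 39283/3 =13094.33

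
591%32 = 15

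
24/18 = 1 + 1/3 = 1.33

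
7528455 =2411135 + 5117320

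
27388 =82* 334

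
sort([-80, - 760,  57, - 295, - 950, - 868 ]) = [-950,- 868 ,-760,- 295,  -  80, 57]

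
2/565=2/565  =  0.00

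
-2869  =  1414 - 4283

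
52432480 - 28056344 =24376136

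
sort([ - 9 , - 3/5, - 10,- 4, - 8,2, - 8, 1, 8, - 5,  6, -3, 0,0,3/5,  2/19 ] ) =[ -10, - 9,  -  8,-8, - 5, - 4, - 3, - 3/5, 0,0,  2/19, 3/5, 1 , 2, 6 , 8] 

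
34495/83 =415 + 50/83 = 415.60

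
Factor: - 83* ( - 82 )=6806 = 2^1*41^1*83^1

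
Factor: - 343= -7^3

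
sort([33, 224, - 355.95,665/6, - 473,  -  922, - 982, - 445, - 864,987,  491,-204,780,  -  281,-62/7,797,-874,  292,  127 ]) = [  -  982, - 922,-874,-864, - 473, - 445, - 355.95, -281, -204, - 62/7 , 33,  665/6, 127, 224,292, 491,780, 797,987 ]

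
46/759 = 2/33= 0.06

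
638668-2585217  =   - 1946549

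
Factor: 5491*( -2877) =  - 3^1*7^1*17^2 * 19^1*137^1 = - 15797607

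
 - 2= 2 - 4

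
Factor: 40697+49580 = 11^1 *29^1*283^1 = 90277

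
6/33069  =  2/11023 = 0.00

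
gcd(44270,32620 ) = 2330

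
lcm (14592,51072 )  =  102144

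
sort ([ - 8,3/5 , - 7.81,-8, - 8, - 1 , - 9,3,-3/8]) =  [ - 9, - 8, - 8,-8,  -  7.81, - 1,-3/8 , 3/5, 3]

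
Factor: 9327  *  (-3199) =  - 29837073 = - 3^1*7^1*457^1 *3109^1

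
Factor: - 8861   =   - 8861^1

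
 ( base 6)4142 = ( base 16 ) 39e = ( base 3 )1021022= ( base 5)12201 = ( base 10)926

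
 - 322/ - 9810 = 161/4905 = 0.03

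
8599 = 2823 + 5776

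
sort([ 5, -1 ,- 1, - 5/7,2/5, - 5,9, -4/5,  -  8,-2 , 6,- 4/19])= [ - 8,-5, - 2,-1, -1,- 4/5, - 5/7, - 4/19, 2/5, 5, 6,9]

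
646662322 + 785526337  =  1432188659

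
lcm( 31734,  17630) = 158670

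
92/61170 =46/30585  =  0.00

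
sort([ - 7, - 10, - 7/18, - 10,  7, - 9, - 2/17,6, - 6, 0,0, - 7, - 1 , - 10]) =[ - 10, - 10 , - 10, - 9 ,-7  , - 7 , - 6, - 1,-7/18, - 2/17,0,0, 6,7] 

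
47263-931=46332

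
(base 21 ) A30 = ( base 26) 6g1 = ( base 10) 4473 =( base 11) 33a7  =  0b1000101111001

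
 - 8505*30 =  - 255150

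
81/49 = 1+32/49 = 1.65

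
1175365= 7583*155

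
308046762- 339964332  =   - 31917570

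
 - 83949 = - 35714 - 48235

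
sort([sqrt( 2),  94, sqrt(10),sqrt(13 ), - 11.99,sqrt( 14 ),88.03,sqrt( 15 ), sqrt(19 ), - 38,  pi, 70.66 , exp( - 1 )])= [ - 38,  -  11.99,exp( - 1 ), sqrt(2 ), pi,  sqrt ( 10),  sqrt( 13),sqrt(14),sqrt(15 ),  sqrt ( 19),70.66,  88.03 , 94 ] 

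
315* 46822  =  14748930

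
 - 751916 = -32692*23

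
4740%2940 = 1800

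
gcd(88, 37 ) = 1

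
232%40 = 32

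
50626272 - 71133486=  - 20507214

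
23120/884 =340/13 = 26.15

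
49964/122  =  24982/61 = 409.54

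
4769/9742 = 4769/9742  =  0.49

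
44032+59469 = 103501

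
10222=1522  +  8700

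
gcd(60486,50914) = 2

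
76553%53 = 21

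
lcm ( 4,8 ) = 8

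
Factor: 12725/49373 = 25/97 = 5^2 * 97^( - 1)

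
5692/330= 17+41/165= 17.25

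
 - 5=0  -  5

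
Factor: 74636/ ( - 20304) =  - 397/108 = - 2^( - 2)*3^( - 3)*397^1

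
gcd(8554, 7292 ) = 2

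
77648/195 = 398 + 38/195= 398.19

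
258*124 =31992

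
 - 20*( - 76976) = 1539520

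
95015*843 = 80097645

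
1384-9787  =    -  8403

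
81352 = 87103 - 5751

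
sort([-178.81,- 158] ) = [-178.81, - 158 ] 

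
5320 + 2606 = 7926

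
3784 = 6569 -2785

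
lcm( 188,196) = 9212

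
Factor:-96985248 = -2^5 * 3^1*1010263^1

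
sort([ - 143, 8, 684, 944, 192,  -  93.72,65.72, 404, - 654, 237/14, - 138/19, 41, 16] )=[ - 654, -143,-93.72,  -  138/19, 8, 16, 237/14, 41, 65.72, 192,  404 , 684, 944]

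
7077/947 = 7 + 448/947 =7.47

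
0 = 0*7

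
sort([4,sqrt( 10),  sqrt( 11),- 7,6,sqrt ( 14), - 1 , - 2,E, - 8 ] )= [ - 8,-7, - 2, - 1,E, sqrt( 10),sqrt ( 11 ),sqrt(14),4,6]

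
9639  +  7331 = 16970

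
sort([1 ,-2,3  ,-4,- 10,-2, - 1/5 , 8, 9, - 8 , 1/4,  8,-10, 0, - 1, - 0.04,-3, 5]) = [  -  10,-10,-8, - 4,-3, - 2,-2,- 1, - 1/5, - 0.04,  0,1/4,1,3,5,8,8, 9]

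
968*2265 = 2192520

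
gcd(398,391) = 1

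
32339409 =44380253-12040844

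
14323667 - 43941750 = -29618083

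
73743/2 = 73743/2 = 36871.50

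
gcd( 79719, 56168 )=1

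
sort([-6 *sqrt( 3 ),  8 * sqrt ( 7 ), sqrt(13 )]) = [ - 6 * sqrt(3),  sqrt( 13 ) , 8*sqrt( 7) ]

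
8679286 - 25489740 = - 16810454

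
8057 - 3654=4403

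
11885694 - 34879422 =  - 22993728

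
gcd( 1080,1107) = 27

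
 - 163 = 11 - 174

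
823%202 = 15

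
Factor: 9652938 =2^1*3^1*  1608823^1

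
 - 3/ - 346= 3/346 = 0.01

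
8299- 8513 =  - 214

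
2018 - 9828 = - 7810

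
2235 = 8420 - 6185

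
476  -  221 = 255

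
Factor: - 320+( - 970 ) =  - 2^1*3^1*5^1*43^1=- 1290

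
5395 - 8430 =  - 3035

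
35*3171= 110985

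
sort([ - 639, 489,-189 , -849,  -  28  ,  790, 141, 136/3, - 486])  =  [ - 849, - 639, - 486, - 189,  -  28, 136/3,141, 489, 790]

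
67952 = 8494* 8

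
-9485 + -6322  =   - 15807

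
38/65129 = 38/65129 = 0.00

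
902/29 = 31  +  3/29 = 31.10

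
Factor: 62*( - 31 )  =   -2^1*31^2  =  -1922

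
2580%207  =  96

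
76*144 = 10944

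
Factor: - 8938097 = -7^1*1276871^1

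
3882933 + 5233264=9116197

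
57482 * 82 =4713524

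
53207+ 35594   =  88801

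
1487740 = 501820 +985920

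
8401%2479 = 964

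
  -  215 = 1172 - 1387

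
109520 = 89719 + 19801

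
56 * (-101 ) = - 5656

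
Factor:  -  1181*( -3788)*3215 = 2^2*5^1*643^1*947^1*1181^1 =14382714020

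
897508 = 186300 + 711208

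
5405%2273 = 859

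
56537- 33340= 23197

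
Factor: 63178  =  2^1*31^1*1019^1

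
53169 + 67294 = 120463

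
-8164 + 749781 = 741617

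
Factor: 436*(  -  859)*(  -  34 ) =2^3*17^1  *109^1*859^1 = 12733816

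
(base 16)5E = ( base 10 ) 94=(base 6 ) 234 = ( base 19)4i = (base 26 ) 3G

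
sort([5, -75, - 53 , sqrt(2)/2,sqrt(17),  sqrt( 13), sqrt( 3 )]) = [ - 75, - 53 , sqrt( 2 ) /2,sqrt (3 ),sqrt( 13),sqrt ( 17 ),5 ] 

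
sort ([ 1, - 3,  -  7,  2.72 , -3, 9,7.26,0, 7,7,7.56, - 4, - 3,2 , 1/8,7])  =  [-7, - 4, - 3, - 3, - 3,0,1/8, 1, 2, 2.72,7,7,7,7.26, 7.56, 9]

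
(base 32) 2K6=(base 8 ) 5206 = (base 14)da6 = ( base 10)2694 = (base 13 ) 12C3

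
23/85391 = 23/85391= 0.00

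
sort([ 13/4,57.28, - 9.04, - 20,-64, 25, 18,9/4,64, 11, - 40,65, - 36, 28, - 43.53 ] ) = [ - 64,-43.53,-40, - 36, - 20, - 9.04, 9/4,13/4,11, 18,25, 28, 57.28,64,65]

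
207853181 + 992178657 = 1200031838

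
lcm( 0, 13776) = 0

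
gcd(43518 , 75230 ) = 2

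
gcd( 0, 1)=1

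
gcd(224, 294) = 14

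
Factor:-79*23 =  - 23^1*79^1 = - 1817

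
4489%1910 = 669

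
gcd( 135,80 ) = 5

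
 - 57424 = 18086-75510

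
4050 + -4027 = 23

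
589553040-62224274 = 527328766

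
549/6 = 183/2 = 91.50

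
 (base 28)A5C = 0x1F38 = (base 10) 7992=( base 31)89p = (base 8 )17470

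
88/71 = 88/71 = 1.24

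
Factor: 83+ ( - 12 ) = 71 = 71^1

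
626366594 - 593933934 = 32432660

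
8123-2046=6077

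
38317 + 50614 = 88931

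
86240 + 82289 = 168529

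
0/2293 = 0 = 0.00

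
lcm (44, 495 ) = 1980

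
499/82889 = 499/82889 = 0.01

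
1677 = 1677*1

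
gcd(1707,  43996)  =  1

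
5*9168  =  45840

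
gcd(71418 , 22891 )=1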